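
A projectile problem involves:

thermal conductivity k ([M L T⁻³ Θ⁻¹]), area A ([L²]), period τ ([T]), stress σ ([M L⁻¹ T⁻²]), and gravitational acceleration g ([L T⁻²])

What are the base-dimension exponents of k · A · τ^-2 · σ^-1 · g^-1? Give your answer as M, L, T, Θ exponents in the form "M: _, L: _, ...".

M: 0, L: 3, T: -1, Θ: -1

Collect each base-dimension exponent across the product:
  M: (1) + (0) − 2·(0) − (1) − (0) = 0
  L: (1) + (2) − 2·(0) − (-1) − (1) = 3
  T: (-3) + (0) − 2·(1) − (-2) − (-2) = -1
  Θ: (-1) + (0) − 2·(0) − (0) − (0) = -1
So the dimensions are [L³ T⁻¹ Θ⁻¹].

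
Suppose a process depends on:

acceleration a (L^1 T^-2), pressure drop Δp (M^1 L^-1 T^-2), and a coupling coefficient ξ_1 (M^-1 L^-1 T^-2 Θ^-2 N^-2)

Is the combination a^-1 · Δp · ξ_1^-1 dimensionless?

no

Sum the exponent of each base dimension across the product:
  M: −[a]_M + [Δp]_M − [ξ_1]_M = −(0) + (1) − (-1) = 2
  L: −[a]_L + [Δp]_L − [ξ_1]_L = −(1) + (-1) − (-1) = -1
  T: −[a]_T + [Δp]_T − [ξ_1]_T = −(-2) + (-2) − (-2) = 2
  Θ: −[a]_Θ + [Δp]_Θ − [ξ_1]_Θ = −(0) + (0) − (-2) = 2
  N: −[a]_N + [Δp]_N − [ξ_1]_N = −(0) + (0) − (-2) = 2
Net dimensions [M² L⁻¹ T² Θ² N²] ≠ [1] — not dimensionless.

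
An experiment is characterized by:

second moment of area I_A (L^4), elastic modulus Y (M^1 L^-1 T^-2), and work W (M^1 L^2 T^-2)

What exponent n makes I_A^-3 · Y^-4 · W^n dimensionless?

Balance the M exponent: (1)·n from W, plus −3·(0) − 4·(1) = -4 from the rest, must sum to zero.
n − 4 = 0, so n = 4.

4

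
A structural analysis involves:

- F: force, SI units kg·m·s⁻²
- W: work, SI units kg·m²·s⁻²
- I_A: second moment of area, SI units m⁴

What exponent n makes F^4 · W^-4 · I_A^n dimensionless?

Balance the L exponent: (4)·n from I_A, plus 4·(1) − 4·(2) = -4 from the rest, must sum to zero.
4n − 4 = 0, so n = 1.

1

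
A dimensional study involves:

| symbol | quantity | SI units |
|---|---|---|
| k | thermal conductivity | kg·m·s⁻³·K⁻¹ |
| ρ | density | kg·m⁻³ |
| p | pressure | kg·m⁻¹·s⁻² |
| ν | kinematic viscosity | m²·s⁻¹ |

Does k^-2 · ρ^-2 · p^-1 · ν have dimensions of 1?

Sum the exponent of each base dimension across the product:
  M: −2·[k]_M − 2·[ρ]_M − [p]_M + [ν]_M = −2·(1) − 2·(1) − (1) + (0) = -5
  L: −2·[k]_L − 2·[ρ]_L − [p]_L + [ν]_L = −2·(1) − 2·(-3) − (-1) + (2) = 7
  T: −2·[k]_T − 2·[ρ]_T − [p]_T + [ν]_T = −2·(-3) − 2·(0) − (-2) + (-1) = 7
  Θ: −2·[k]_Θ − 2·[ρ]_Θ − [p]_Θ + [ν]_Θ = −2·(-1) − 2·(0) − (0) + (0) = 2
Net dimensions [M⁻⁵ L⁷ T⁷ Θ²] ≠ [1] — not dimensionless.

no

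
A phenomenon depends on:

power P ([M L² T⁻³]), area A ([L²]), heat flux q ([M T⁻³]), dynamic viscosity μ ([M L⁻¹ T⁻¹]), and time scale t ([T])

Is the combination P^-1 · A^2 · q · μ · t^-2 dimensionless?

Sum the exponent of each base dimension across the product:
  M: −[P]_M + 2·[A]_M + [q]_M + [μ]_M − 2·[t]_M = −(1) + 2·(0) + (1) + (1) − 2·(0) = 1
  L: −[P]_L + 2·[A]_L + [q]_L + [μ]_L − 2·[t]_L = −(2) + 2·(2) + (0) + (-1) − 2·(0) = 1
  T: −[P]_T + 2·[A]_T + [q]_T + [μ]_T − 2·[t]_T = −(-3) + 2·(0) + (-3) + (-1) − 2·(1) = -3
Net dimensions [M L T⁻³] ≠ [1] — not dimensionless.

no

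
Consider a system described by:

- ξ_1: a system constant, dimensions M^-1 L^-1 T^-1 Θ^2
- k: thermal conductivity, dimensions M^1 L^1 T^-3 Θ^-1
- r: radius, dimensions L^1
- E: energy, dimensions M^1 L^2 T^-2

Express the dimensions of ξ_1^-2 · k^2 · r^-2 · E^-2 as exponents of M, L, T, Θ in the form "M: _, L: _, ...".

M: 2, L: -2, T: 0, Θ: -6

Collect each base-dimension exponent across the product:
  M: −2·(-1) + 2·(1) − 2·(0) − 2·(1) = 2
  L: −2·(-1) + 2·(1) − 2·(1) − 2·(2) = -2
  T: −2·(-1) + 2·(-3) − 2·(0) − 2·(-2) = 0
  Θ: −2·(2) + 2·(-1) − 2·(0) − 2·(0) = -6
So the dimensions are [M² L⁻² Θ⁻⁶].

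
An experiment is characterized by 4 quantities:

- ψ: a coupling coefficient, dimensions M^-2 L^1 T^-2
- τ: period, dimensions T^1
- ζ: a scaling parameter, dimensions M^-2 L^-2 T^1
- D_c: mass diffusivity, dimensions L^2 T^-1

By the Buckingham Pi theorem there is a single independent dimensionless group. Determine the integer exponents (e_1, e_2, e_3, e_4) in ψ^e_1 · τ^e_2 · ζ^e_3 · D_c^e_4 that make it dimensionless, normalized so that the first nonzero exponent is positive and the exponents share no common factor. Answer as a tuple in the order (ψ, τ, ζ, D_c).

(2, 3, -2, -3)

M: e_1·(-2) + e_2·(0) + e_3·(-2) + e_4·(0) = 0
L: e_1·(1) + e_2·(0) + e_3·(-2) + e_4·(2) = 0
T: e_1·(-2) + e_2·(1) + e_3·(1) + e_4·(-1) = 0
Solving this homogeneous linear system for the smallest-integer solution (first nonzero entry positive) gives (2, 3, -2, -3).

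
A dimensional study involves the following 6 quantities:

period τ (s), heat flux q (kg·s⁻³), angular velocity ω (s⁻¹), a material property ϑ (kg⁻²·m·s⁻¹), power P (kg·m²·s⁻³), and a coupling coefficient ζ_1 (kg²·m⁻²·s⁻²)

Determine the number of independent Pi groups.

3

There are 6 variables and 3 base dimensions (M, L, T).
The dimension matrix has rank 3.
Independent dimensionless groups: 6 − 3 = 3.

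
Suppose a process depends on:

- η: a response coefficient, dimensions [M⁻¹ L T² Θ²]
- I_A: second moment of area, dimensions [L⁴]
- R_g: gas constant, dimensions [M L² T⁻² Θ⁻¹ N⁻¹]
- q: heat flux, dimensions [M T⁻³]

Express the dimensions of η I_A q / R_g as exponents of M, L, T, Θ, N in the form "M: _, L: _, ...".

Collect each base-dimension exponent across the product:
  M: (-1) + (0) − (1) + (1) = -1
  L: (1) + (4) − (2) + (0) = 3
  T: (2) + (0) − (-2) + (-3) = 1
  Θ: (2) + (0) − (-1) + (0) = 3
  N: (0) + (0) − (-1) + (0) = 1
So the dimensions are [M⁻¹ L³ T Θ³ N].

M: -1, L: 3, T: 1, Θ: 3, N: 1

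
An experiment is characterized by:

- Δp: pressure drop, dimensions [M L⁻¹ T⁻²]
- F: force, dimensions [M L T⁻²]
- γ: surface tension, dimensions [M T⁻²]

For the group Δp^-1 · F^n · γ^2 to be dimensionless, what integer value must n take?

-1

Balance the M exponent: (1)·n from F, plus −(1) + 2·(1) = 1 from the rest, must sum to zero.
n + 1 = 0, so n = -1.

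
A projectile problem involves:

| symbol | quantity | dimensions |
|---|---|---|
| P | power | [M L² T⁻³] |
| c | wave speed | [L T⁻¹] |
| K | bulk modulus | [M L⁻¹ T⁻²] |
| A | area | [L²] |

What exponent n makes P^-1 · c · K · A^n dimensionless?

1

Balance the L exponent: (2)·n from A, plus −(2) + (1) + (-1) = -2 from the rest, must sum to zero.
2n − 2 = 0, so n = 1.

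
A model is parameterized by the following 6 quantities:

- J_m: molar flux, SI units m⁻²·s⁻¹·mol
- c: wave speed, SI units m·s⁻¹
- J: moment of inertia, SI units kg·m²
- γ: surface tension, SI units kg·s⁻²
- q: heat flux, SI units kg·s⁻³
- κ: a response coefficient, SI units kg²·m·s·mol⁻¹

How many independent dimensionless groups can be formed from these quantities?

2

There are 6 variables and 4 base dimensions (M, L, T, N).
The dimension matrix has rank 4.
Independent dimensionless groups: 6 − 4 = 2.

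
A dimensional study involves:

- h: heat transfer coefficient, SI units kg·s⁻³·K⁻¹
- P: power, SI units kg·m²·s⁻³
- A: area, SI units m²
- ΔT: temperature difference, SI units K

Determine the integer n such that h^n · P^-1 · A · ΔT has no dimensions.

1

Balance the M exponent: (1)·n from h, plus −(1) + (0) + (0) = -1 from the rest, must sum to zero.
n − 1 = 0, so n = 1.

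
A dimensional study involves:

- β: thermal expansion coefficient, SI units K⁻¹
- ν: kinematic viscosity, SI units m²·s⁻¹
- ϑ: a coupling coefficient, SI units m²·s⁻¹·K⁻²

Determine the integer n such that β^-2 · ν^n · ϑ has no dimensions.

Balance the L exponent: (2)·n from ν, plus −2·(0) + (2) = 2 from the rest, must sum to zero.
2n + 2 = 0, so n = -1.

-1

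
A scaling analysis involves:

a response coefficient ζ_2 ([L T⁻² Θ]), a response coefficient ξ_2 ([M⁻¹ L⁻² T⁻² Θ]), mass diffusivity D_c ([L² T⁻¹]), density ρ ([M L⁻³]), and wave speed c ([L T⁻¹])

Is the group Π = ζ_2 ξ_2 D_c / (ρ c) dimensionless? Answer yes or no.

Sum the exponent of each base dimension across the product:
  M: [ζ_2]_M + [ξ_2]_M + [D_c]_M − [ρ]_M − [c]_M = (0) + (-1) + (0) − (1) − (0) = -2
  L: [ζ_2]_L + [ξ_2]_L + [D_c]_L − [ρ]_L − [c]_L = (1) + (-2) + (2) − (-3) − (1) = 3
  T: [ζ_2]_T + [ξ_2]_T + [D_c]_T − [ρ]_T − [c]_T = (-2) + (-2) + (-1) − (0) − (-1) = -4
  Θ: [ζ_2]_Θ + [ξ_2]_Θ + [D_c]_Θ − [ρ]_Θ − [c]_Θ = (1) + (1) + (0) − (0) − (0) = 2
Net dimensions [M⁻² L³ T⁻⁴ Θ²] ≠ [1] — not dimensionless.

no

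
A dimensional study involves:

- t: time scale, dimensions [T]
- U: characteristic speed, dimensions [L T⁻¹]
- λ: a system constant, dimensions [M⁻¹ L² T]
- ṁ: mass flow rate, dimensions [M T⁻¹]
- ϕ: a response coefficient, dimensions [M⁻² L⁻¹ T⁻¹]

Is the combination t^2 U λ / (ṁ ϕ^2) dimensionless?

Sum the exponent of each base dimension across the product:
  M: 2·[t]_M + [U]_M + [λ]_M − [ṁ]_M − 2·[ϕ]_M = 2·(0) + (0) + (-1) − (1) − 2·(-2) = 2
  L: 2·[t]_L + [U]_L + [λ]_L − [ṁ]_L − 2·[ϕ]_L = 2·(0) + (1) + (2) − (0) − 2·(-1) = 5
  T: 2·[t]_T + [U]_T + [λ]_T − [ṁ]_T − 2·[ϕ]_T = 2·(1) + (-1) + (1) − (-1) − 2·(-1) = 5
Net dimensions [M² L⁵ T⁵] ≠ [1] — not dimensionless.

no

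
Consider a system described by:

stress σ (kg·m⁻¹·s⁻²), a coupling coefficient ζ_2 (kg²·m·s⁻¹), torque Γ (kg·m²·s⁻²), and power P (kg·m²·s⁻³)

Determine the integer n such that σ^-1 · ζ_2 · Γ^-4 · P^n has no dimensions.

Balance the M exponent: (1)·n from P, plus −(1) + (2) − 4·(1) = -3 from the rest, must sum to zero.
n − 3 = 0, so n = 3.

3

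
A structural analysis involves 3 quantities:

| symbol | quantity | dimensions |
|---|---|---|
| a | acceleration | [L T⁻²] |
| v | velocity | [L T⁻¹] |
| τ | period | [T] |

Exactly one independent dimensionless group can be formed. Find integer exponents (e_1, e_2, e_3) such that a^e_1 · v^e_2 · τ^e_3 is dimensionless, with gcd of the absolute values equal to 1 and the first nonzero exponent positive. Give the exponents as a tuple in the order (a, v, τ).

(1, -1, 1)

L: e_1·(1) + e_2·(1) + e_3·(0) = 0
T: e_1·(-2) + e_2·(-1) + e_3·(1) = 0
Solving this homogeneous linear system for the smallest-integer solution (first nonzero entry positive) gives (1, -1, 1).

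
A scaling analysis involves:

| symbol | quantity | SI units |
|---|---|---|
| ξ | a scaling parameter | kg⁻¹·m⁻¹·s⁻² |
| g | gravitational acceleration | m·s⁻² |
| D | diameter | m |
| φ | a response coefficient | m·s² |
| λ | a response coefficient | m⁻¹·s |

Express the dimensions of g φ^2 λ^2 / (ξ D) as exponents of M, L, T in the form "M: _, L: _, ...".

M: 1, L: 1, T: 6

Collect each base-dimension exponent across the product:
  M: −(-1) + (0) − (0) + 2·(0) + 2·(0) = 1
  L: −(-1) + (1) − (1) + 2·(1) + 2·(-1) = 1
  T: −(-2) + (-2) − (0) + 2·(2) + 2·(1) = 6
So the dimensions are [M L T⁶].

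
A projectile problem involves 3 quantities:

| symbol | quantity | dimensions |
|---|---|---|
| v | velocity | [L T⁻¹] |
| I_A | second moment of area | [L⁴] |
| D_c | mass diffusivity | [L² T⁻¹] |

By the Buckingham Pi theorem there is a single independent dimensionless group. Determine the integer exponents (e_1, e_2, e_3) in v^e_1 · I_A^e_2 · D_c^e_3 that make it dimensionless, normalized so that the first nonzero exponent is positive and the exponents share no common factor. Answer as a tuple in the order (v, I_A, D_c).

L: e_1·(1) + e_2·(4) + e_3·(2) = 0
T: e_1·(-1) + e_2·(0) + e_3·(-1) = 0
Solving this homogeneous linear system for the smallest-integer solution (first nonzero entry positive) gives (4, 1, -4).

(4, 1, -4)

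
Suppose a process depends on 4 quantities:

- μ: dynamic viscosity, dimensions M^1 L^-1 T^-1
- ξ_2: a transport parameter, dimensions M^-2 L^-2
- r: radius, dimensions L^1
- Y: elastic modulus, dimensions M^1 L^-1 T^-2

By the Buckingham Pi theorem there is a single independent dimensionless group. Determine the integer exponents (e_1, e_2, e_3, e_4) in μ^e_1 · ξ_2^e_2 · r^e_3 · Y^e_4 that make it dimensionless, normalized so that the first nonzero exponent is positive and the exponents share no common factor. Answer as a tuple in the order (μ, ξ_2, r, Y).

M: e_1·(1) + e_2·(-2) + e_3·(0) + e_4·(1) = 0
L: e_1·(-1) + e_2·(-2) + e_3·(1) + e_4·(-1) = 0
T: e_1·(-1) + e_2·(0) + e_3·(0) + e_4·(-2) = 0
Solving this homogeneous linear system for the smallest-integer solution (first nonzero entry positive) gives (4, 1, 4, -2).

(4, 1, 4, -2)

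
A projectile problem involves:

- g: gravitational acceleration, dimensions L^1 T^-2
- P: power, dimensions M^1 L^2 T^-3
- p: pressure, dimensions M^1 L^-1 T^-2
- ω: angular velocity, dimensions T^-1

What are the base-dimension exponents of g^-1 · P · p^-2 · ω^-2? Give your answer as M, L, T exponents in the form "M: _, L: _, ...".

M: -1, L: 3, T: 5

Collect each base-dimension exponent across the product:
  M: −(0) + (1) − 2·(1) − 2·(0) = -1
  L: −(1) + (2) − 2·(-1) − 2·(0) = 3
  T: −(-2) + (-3) − 2·(-2) − 2·(-1) = 5
So the dimensions are [M⁻¹ L³ T⁵].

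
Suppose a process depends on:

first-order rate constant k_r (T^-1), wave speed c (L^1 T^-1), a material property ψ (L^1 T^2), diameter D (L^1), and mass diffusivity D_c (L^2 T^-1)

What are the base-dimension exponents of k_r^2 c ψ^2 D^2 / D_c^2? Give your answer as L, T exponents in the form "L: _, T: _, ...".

L: 1, T: 3

Collect each base-dimension exponent across the product:
  L: 2·(0) + (1) + 2·(1) + 2·(1) − 2·(2) = 1
  T: 2·(-1) + (-1) + 2·(2) + 2·(0) − 2·(-1) = 3
So the dimensions are [L T³].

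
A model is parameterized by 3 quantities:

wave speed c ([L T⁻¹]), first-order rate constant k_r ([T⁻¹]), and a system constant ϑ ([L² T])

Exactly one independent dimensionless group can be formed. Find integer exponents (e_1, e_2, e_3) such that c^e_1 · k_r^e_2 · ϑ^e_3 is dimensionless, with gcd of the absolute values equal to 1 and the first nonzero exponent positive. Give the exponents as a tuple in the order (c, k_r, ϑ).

(2, -3, -1)

L: e_1·(1) + e_2·(0) + e_3·(2) = 0
T: e_1·(-1) + e_2·(-1) + e_3·(1) = 0
Solving this homogeneous linear system for the smallest-integer solution (first nonzero entry positive) gives (2, -3, -1).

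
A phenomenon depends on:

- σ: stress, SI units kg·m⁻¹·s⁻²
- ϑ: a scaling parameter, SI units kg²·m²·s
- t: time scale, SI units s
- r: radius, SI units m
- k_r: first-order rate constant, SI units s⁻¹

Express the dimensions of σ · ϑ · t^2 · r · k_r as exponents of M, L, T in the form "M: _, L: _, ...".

M: 3, L: 2, T: 0

Collect each base-dimension exponent across the product:
  M: (1) + (2) + 2·(0) + (0) + (0) = 3
  L: (-1) + (2) + 2·(0) + (1) + (0) = 2
  T: (-2) + (1) + 2·(1) + (0) + (-1) = 0
So the dimensions are [M³ L²].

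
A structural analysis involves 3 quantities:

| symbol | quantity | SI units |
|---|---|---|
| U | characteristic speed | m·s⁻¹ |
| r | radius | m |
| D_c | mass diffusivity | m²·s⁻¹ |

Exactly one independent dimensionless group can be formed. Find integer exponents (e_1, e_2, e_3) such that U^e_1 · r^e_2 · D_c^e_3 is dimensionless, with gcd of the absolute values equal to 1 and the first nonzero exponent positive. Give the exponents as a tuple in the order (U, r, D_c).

(1, 1, -1)

L: e_1·(1) + e_2·(1) + e_3·(2) = 0
T: e_1·(-1) + e_2·(0) + e_3·(-1) = 0
Solving this homogeneous linear system for the smallest-integer solution (first nonzero entry positive) gives (1, 1, -1).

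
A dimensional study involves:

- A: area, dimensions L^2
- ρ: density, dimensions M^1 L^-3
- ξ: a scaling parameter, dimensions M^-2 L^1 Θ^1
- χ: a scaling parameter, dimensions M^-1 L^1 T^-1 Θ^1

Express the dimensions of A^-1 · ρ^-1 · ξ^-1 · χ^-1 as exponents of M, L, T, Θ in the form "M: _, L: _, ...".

Collect each base-dimension exponent across the product:
  M: −(0) − (1) − (-2) − (-1) = 2
  L: −(2) − (-3) − (1) − (1) = -1
  T: −(0) − (0) − (0) − (-1) = 1
  Θ: −(0) − (0) − (1) − (1) = -2
So the dimensions are [M² L⁻¹ T Θ⁻²].

M: 2, L: -1, T: 1, Θ: -2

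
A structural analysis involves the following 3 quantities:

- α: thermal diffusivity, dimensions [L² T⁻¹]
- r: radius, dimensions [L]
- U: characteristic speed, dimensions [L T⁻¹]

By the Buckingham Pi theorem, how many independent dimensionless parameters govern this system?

1

There are 3 variables and 2 base dimensions (L, T).
The dimension matrix has rank 2.
Independent dimensionless groups: 3 − 2 = 1.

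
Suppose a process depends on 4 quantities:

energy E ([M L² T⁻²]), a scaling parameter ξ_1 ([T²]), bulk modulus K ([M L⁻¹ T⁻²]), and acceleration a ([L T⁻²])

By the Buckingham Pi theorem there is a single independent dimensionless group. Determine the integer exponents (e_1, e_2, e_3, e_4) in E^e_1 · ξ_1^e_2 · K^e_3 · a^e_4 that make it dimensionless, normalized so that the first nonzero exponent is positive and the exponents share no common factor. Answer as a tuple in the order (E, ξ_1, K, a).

M: e_1·(1) + e_2·(0) + e_3·(1) + e_4·(0) = 0
L: e_1·(2) + e_2·(0) + e_3·(-1) + e_4·(1) = 0
T: e_1·(-2) + e_2·(2) + e_3·(-2) + e_4·(-2) = 0
Solving this homogeneous linear system for the smallest-integer solution (first nonzero entry positive) gives (1, -3, -1, -3).

(1, -3, -1, -3)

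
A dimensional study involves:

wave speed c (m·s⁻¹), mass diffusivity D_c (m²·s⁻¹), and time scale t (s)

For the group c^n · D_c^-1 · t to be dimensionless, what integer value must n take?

2

Balance the L exponent: (1)·n from c, plus −(2) + (0) = -2 from the rest, must sum to zero.
n − 2 = 0, so n = 2.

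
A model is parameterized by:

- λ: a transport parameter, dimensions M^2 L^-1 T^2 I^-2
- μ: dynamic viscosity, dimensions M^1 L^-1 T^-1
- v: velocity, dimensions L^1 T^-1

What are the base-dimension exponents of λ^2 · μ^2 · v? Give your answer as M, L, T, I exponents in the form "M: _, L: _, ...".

Collect each base-dimension exponent across the product:
  M: 2·(2) + 2·(1) + (0) = 6
  L: 2·(-1) + 2·(-1) + (1) = -3
  T: 2·(2) + 2·(-1) + (-1) = 1
  I: 2·(-2) + 2·(0) + (0) = -4
So the dimensions are [M⁶ L⁻³ T I⁻⁴].

M: 6, L: -3, T: 1, I: -4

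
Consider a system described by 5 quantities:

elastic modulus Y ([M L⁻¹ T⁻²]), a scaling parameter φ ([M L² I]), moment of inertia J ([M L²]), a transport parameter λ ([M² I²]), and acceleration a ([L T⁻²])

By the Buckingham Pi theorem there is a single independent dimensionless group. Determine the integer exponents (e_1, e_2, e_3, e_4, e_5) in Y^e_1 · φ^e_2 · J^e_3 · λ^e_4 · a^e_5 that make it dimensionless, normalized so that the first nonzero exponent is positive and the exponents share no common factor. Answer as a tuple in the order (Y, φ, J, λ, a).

(1, 2, -1, -1, -1)

M: e_1·(1) + e_2·(1) + e_3·(1) + e_4·(2) + e_5·(0) = 0
L: e_1·(-1) + e_2·(2) + e_3·(2) + e_4·(0) + e_5·(1) = 0
T: e_1·(-2) + e_2·(0) + e_3·(0) + e_4·(0) + e_5·(-2) = 0
I: e_1·(0) + e_2·(1) + e_3·(0) + e_4·(2) + e_5·(0) = 0
Solving this homogeneous linear system for the smallest-integer solution (first nonzero entry positive) gives (1, 2, -1, -1, -1).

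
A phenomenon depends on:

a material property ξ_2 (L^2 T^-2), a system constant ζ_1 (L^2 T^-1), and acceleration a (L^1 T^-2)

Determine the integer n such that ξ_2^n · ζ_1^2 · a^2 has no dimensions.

-3

Balance the L exponent: (2)·n from ξ_2, plus 2·(2) + 2·(1) = 6 from the rest, must sum to zero.
2n + 6 = 0, so n = -3.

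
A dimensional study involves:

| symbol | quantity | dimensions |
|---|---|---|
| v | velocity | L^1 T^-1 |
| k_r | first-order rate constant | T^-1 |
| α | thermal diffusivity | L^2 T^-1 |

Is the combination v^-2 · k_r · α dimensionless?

Sum the exponent of each base dimension across the product:
  M: −2·[v]_M + [k_r]_M + [α]_M = −2·(0) + (0) + (0) = 0
  L: −2·[v]_L + [k_r]_L + [α]_L = −2·(1) + (0) + (2) = 0
  T: −2·[v]_T + [k_r]_T + [α]_T = −2·(-1) + (-1) + (-1) = 0
  Θ: −2·[v]_Θ + [k_r]_Θ + [α]_Θ = −2·(0) + (0) + (0) = 0
All base exponents vanish — dimensionless.

yes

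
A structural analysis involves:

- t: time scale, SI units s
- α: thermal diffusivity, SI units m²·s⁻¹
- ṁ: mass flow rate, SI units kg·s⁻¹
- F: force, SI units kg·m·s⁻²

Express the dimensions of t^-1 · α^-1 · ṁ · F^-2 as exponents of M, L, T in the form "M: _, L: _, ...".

Collect each base-dimension exponent across the product:
  M: −(0) − (0) + (1) − 2·(1) = -1
  L: −(0) − (2) + (0) − 2·(1) = -4
  T: −(1) − (-1) + (-1) − 2·(-2) = 3
So the dimensions are [M⁻¹ L⁻⁴ T³].

M: -1, L: -4, T: 3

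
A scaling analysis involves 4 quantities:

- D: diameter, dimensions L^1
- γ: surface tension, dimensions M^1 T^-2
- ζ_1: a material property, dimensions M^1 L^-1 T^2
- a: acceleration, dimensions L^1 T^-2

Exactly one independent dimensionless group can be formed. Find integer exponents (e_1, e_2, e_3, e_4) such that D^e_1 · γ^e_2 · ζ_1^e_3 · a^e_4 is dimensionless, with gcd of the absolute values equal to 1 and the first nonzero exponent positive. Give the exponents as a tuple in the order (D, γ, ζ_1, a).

M: e_1·(0) + e_2·(1) + e_3·(1) + e_4·(0) = 0
L: e_1·(1) + e_2·(0) + e_3·(-1) + e_4·(1) = 0
T: e_1·(0) + e_2·(-2) + e_3·(2) + e_4·(-2) = 0
Solving this homogeneous linear system for the smallest-integer solution (first nonzero entry positive) gives (1, 1, -1, -2).

(1, 1, -1, -2)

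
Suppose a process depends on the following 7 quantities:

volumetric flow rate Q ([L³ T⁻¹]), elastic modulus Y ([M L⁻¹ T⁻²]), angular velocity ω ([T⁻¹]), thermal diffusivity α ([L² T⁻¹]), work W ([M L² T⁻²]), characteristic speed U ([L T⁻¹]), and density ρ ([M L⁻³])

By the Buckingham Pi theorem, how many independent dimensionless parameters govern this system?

4

There are 7 variables and 3 base dimensions (M, L, T).
The dimension matrix has rank 3.
Independent dimensionless groups: 7 − 3 = 4.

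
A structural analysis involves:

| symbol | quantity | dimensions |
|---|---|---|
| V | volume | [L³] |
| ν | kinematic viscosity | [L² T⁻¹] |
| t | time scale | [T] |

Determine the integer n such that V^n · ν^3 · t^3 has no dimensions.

Balance the L exponent: (3)·n from V, plus 3·(2) + 3·(0) = 6 from the rest, must sum to zero.
3n + 6 = 0, so n = -2.

-2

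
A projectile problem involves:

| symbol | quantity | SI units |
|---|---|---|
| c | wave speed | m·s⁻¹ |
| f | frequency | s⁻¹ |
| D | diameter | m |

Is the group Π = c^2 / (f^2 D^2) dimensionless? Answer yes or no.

Sum the exponent of each base dimension across the product:
  L: 2·[c]_L − 2·[f]_L − 2·[D]_L = 2·(1) − 2·(0) − 2·(1) = 0
  T: 2·[c]_T − 2·[f]_T − 2·[D]_T = 2·(-1) − 2·(-1) − 2·(0) = 0
All base exponents vanish — dimensionless.

yes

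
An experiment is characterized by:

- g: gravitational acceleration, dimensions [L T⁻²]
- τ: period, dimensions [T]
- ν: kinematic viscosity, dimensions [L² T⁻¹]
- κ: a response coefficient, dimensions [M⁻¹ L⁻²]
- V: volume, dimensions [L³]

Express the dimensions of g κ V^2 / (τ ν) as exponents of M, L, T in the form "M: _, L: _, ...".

M: -1, L: 3, T: -2

Collect each base-dimension exponent across the product:
  M: (0) − (0) − (0) + (-1) + 2·(0) = -1
  L: (1) − (0) − (2) + (-2) + 2·(3) = 3
  T: (-2) − (1) − (-1) + (0) + 2·(0) = -2
So the dimensions are [M⁻¹ L³ T⁻²].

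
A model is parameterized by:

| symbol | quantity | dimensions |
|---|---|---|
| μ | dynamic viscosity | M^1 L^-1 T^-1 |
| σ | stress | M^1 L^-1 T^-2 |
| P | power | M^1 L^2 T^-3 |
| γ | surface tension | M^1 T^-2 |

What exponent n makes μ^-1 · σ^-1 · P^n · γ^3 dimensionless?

-1

Balance the M exponent: (1)·n from P, plus −(1) − (1) + 3·(1) = 1 from the rest, must sum to zero.
n + 1 = 0, so n = -1.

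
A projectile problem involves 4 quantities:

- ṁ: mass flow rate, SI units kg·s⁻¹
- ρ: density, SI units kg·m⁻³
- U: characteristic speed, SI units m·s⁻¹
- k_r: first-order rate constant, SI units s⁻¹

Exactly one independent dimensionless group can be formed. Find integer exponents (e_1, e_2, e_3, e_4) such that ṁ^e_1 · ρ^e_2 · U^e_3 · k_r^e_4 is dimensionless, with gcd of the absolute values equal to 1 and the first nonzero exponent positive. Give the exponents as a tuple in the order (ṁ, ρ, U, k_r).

(1, -1, -3, 2)

M: e_1·(1) + e_2·(1) + e_3·(0) + e_4·(0) = 0
L: e_1·(0) + e_2·(-3) + e_3·(1) + e_4·(0) = 0
T: e_1·(-1) + e_2·(0) + e_3·(-1) + e_4·(-1) = 0
Solving this homogeneous linear system for the smallest-integer solution (first nonzero entry positive) gives (1, -1, -3, 2).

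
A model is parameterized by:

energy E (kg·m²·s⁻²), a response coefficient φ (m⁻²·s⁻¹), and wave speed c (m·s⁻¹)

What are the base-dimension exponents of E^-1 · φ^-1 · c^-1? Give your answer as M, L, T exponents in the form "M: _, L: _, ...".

Collect each base-dimension exponent across the product:
  M: −(1) − (0) − (0) = -1
  L: −(2) − (-2) − (1) = -1
  T: −(-2) − (-1) − (-1) = 4
So the dimensions are [M⁻¹ L⁻¹ T⁴].

M: -1, L: -1, T: 4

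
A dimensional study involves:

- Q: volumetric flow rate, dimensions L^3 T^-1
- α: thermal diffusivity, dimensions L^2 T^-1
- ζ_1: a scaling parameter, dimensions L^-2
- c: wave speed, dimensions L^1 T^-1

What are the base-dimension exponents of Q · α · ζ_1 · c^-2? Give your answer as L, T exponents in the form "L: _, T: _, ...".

L: 1, T: 0

Collect each base-dimension exponent across the product:
  L: (3) + (2) + (-2) − 2·(1) = 1
  T: (-1) + (-1) + (0) − 2·(-1) = 0
So the dimensions are [L].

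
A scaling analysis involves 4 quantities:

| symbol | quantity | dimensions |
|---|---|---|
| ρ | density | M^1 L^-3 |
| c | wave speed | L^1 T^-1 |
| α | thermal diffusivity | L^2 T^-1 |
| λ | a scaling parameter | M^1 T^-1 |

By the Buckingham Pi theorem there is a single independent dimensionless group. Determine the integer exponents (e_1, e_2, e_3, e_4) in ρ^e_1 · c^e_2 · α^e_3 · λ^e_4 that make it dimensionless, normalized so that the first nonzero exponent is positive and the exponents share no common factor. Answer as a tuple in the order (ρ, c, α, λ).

M: e_1·(1) + e_2·(0) + e_3·(0) + e_4·(1) = 0
L: e_1·(-3) + e_2·(1) + e_3·(2) + e_4·(0) = 0
T: e_1·(0) + e_2·(-1) + e_3·(-1) + e_4·(-1) = 0
Solving this homogeneous linear system for the smallest-integer solution (first nonzero entry positive) gives (1, -1, 2, -1).

(1, -1, 2, -1)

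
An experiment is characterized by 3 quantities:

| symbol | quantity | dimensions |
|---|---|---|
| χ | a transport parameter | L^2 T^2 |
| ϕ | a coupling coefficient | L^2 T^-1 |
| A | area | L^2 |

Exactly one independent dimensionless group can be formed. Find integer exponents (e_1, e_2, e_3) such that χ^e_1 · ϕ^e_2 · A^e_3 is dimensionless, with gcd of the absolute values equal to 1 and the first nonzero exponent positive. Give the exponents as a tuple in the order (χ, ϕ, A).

(1, 2, -3)

L: e_1·(2) + e_2·(2) + e_3·(2) = 0
T: e_1·(2) + e_2·(-1) + e_3·(0) = 0
Solving this homogeneous linear system for the smallest-integer solution (first nonzero entry positive) gives (1, 2, -3).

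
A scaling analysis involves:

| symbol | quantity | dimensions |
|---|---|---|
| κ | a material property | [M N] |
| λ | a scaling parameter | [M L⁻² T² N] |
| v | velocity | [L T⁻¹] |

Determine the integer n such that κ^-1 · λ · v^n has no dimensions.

2

Balance the L exponent: (1)·n from v, plus −(0) + (-2) = -2 from the rest, must sum to zero.
n − 2 = 0, so n = 2.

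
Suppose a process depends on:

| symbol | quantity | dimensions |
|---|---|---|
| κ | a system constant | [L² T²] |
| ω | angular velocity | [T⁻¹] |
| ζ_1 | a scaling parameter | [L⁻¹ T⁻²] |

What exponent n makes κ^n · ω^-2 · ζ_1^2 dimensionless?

Balance the L exponent: (2)·n from κ, plus −2·(0) + 2·(-1) = -2 from the rest, must sum to zero.
2n − 2 = 0, so n = 1.

1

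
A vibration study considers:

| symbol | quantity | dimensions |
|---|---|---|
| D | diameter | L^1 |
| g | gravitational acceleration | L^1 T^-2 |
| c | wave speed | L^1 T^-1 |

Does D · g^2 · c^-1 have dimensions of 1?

no

Sum the exponent of each base dimension across the product:
  L: [D]_L + 2·[g]_L − [c]_L = (1) + 2·(1) − (1) = 2
  T: [D]_T + 2·[g]_T − [c]_T = (0) + 2·(-2) − (-1) = -3
Net dimensions [L² T⁻³] ≠ [1] — not dimensionless.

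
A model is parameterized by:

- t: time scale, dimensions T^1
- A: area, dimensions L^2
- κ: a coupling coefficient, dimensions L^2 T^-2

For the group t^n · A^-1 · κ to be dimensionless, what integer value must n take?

Balance the T exponent: (1)·n from t, plus −(0) + (-2) = -2 from the rest, must sum to zero.
n − 2 = 0, so n = 2.

2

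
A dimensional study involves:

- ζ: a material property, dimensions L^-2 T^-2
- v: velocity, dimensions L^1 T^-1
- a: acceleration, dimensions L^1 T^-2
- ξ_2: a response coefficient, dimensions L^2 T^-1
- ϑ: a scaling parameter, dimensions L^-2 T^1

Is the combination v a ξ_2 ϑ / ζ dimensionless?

Sum the exponent of each base dimension across the product:
  L: −[ζ]_L + [v]_L + [a]_L + [ξ_2]_L + [ϑ]_L = −(-2) + (1) + (1) + (2) + (-2) = 4
  T: −[ζ]_T + [v]_T + [a]_T + [ξ_2]_T + [ϑ]_T = −(-2) + (-1) + (-2) + (-1) + (1) = -1
Net dimensions [L⁴ T⁻¹] ≠ [1] — not dimensionless.

no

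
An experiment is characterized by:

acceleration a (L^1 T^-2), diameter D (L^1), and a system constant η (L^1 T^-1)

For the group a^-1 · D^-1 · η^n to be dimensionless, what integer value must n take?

Balance the L exponent: (1)·n from η, plus −(1) − (1) = -2 from the rest, must sum to zero.
n − 2 = 0, so n = 2.

2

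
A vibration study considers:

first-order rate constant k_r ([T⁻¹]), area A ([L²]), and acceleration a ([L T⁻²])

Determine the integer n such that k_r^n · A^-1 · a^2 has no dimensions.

-4

Balance the T exponent: (-1)·n from k_r, plus −(0) + 2·(-2) = -4 from the rest, must sum to zero.
−n − 4 = 0, so n = -4.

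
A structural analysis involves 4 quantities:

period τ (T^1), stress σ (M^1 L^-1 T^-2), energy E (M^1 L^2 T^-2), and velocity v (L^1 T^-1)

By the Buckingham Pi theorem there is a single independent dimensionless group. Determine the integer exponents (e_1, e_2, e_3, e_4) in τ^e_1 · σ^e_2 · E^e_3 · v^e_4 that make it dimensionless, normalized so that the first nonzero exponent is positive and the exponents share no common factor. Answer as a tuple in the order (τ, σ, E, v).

(3, 1, -1, 3)

M: e_1·(0) + e_2·(1) + e_3·(1) + e_4·(0) = 0
L: e_1·(0) + e_2·(-1) + e_3·(2) + e_4·(1) = 0
T: e_1·(1) + e_2·(-2) + e_3·(-2) + e_4·(-1) = 0
Solving this homogeneous linear system for the smallest-integer solution (first nonzero entry positive) gives (3, 1, -1, 3).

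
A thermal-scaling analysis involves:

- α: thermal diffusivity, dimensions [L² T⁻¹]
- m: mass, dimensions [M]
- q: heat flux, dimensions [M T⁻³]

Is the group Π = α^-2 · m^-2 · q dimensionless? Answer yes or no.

no

Sum the exponent of each base dimension across the product:
  M: −2·[α]_M − 2·[m]_M + [q]_M = −2·(0) − 2·(1) + (1) = -1
  L: −2·[α]_L − 2·[m]_L + [q]_L = −2·(2) − 2·(0) + (0) = -4
  T: −2·[α]_T − 2·[m]_T + [q]_T = −2·(-1) − 2·(0) + (-3) = -1
Net dimensions [M⁻¹ L⁻⁴ T⁻¹] ≠ [1] — not dimensionless.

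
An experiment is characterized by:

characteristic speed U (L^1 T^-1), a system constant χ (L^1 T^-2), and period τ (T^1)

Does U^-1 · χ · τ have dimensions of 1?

yes

Sum the exponent of each base dimension across the product:
  L: −[U]_L + [χ]_L + [τ]_L = −(1) + (1) + (0) = 0
  T: −[U]_T + [χ]_T + [τ]_T = −(-1) + (-2) + (1) = 0
All base exponents vanish — dimensionless.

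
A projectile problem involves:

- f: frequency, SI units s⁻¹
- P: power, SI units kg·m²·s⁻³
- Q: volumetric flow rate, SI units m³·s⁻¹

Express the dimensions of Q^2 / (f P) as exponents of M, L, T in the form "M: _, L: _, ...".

Collect each base-dimension exponent across the product:
  M: −(0) − (1) + 2·(0) = -1
  L: −(0) − (2) + 2·(3) = 4
  T: −(-1) − (-3) + 2·(-1) = 2
So the dimensions are [M⁻¹ L⁴ T²].

M: -1, L: 4, T: 2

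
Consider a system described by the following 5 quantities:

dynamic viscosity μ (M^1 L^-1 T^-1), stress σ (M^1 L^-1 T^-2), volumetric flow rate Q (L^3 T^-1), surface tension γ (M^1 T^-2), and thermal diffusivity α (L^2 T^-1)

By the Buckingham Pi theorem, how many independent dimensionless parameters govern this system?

2

There are 5 variables and 3 base dimensions (M, L, T).
The dimension matrix has rank 3.
Independent dimensionless groups: 5 − 3 = 2.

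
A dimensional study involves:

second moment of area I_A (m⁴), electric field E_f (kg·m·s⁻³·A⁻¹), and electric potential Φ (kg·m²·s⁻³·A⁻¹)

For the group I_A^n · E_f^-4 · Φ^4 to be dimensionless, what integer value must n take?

-1

Balance the L exponent: (4)·n from I_A, plus −4·(1) + 4·(2) = 4 from the rest, must sum to zero.
4n + 4 = 0, so n = -1.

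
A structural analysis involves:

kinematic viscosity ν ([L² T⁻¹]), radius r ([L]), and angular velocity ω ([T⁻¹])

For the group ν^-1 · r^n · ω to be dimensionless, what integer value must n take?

Balance the L exponent: (1)·n from r, plus −(2) + (0) = -2 from the rest, must sum to zero.
n − 2 = 0, so n = 2.

2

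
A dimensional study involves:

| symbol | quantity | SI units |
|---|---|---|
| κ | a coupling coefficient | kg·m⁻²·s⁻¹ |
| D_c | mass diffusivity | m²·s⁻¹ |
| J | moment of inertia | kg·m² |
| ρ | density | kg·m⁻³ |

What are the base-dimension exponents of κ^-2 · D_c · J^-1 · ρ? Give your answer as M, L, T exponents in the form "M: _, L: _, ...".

M: -2, L: 1, T: 1

Collect each base-dimension exponent across the product:
  M: −2·(1) + (0) − (1) + (1) = -2
  L: −2·(-2) + (2) − (2) + (-3) = 1
  T: −2·(-1) + (-1) − (0) + (0) = 1
So the dimensions are [M⁻² L T].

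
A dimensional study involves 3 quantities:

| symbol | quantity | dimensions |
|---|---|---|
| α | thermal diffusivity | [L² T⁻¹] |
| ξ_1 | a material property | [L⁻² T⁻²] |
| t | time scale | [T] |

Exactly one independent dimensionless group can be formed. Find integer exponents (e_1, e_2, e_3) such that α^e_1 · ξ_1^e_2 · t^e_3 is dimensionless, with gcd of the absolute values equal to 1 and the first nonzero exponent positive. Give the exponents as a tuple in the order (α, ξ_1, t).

(1, 1, 3)

L: e_1·(2) + e_2·(-2) + e_3·(0) = 0
T: e_1·(-1) + e_2·(-2) + e_3·(1) = 0
Solving this homogeneous linear system for the smallest-integer solution (first nonzero entry positive) gives (1, 1, 3).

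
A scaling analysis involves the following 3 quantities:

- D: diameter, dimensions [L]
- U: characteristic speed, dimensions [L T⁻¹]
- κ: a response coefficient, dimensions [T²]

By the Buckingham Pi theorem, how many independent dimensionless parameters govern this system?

1

There are 3 variables and 2 base dimensions (L, T).
The dimension matrix has rank 2.
Independent dimensionless groups: 3 − 2 = 1.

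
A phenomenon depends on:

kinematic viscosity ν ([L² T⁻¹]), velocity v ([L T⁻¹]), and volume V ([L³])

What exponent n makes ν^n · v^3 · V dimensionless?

-3

Balance the L exponent: (2)·n from ν, plus 3·(1) + (3) = 6 from the rest, must sum to zero.
2n + 6 = 0, so n = -3.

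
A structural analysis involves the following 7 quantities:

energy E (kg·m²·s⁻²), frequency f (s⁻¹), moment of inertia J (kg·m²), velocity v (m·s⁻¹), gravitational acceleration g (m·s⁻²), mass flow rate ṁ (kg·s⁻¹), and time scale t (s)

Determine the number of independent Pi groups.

4

There are 7 variables and 3 base dimensions (M, L, T).
The dimension matrix has rank 3.
Independent dimensionless groups: 7 − 3 = 4.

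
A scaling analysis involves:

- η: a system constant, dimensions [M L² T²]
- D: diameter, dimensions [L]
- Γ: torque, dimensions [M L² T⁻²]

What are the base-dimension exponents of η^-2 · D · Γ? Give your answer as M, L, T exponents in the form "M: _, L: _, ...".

M: -1, L: -1, T: -6

Collect each base-dimension exponent across the product:
  M: −2·(1) + (0) + (1) = -1
  L: −2·(2) + (1) + (2) = -1
  T: −2·(2) + (0) + (-2) = -6
So the dimensions are [M⁻¹ L⁻¹ T⁻⁶].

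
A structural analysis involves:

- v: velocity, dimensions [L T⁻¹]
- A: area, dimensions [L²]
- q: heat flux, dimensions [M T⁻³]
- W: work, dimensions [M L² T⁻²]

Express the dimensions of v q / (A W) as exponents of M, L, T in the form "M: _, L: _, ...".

M: 0, L: -3, T: -2

Collect each base-dimension exponent across the product:
  M: (0) − (0) + (1) − (1) = 0
  L: (1) − (2) + (0) − (2) = -3
  T: (-1) − (0) + (-3) − (-2) = -2
So the dimensions are [L⁻³ T⁻²].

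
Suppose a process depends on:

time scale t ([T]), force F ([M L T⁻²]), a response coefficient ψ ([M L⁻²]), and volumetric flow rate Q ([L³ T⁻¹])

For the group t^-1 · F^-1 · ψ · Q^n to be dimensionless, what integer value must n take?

1

Balance the L exponent: (3)·n from Q, plus −(0) − (1) + (-2) = -3 from the rest, must sum to zero.
3n − 3 = 0, so n = 1.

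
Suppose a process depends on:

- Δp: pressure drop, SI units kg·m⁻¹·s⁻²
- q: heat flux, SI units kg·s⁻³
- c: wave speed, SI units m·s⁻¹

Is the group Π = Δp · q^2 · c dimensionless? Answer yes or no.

Sum the exponent of each base dimension across the product:
  M: [Δp]_M + 2·[q]_M + [c]_M = (1) + 2·(1) + (0) = 3
  L: [Δp]_L + 2·[q]_L + [c]_L = (-1) + 2·(0) + (1) = 0
  T: [Δp]_T + 2·[q]_T + [c]_T = (-2) + 2·(-3) + (-1) = -9
Net dimensions [M³ T⁻⁹] ≠ [1] — not dimensionless.

no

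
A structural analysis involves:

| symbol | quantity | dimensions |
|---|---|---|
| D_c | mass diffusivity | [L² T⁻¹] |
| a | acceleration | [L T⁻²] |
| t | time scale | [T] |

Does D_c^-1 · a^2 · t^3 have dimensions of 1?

Sum the exponent of each base dimension across the product:
  L: −[D_c]_L + 2·[a]_L + 3·[t]_L = −(2) + 2·(1) + 3·(0) = 0
  T: −[D_c]_T + 2·[a]_T + 3·[t]_T = −(-1) + 2·(-2) + 3·(1) = 0
All base exponents vanish — dimensionless.

yes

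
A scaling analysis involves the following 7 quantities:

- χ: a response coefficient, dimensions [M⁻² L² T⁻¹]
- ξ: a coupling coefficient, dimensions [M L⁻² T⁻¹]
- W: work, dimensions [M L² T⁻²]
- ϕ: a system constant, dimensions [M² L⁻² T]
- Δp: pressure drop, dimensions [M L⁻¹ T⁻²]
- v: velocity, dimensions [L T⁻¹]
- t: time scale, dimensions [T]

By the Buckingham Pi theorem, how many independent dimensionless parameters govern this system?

There are 7 variables and 3 base dimensions (M, L, T).
The dimension matrix has rank 3.
Independent dimensionless groups: 7 − 3 = 4.

4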